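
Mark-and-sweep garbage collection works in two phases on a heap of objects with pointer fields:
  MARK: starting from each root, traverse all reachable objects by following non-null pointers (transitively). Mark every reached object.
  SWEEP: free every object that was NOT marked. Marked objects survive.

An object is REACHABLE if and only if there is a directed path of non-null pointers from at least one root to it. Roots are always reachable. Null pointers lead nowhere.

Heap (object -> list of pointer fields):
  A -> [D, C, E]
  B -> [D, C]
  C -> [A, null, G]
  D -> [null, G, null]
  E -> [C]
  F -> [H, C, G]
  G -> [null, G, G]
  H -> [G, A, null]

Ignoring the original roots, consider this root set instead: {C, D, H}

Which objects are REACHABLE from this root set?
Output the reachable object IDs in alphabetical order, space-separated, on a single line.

Answer: A C D E G H

Derivation:
Roots: C D H
Mark C: refs=A null G, marked=C
Mark D: refs=null G null, marked=C D
Mark H: refs=G A null, marked=C D H
Mark A: refs=D C E, marked=A C D H
Mark G: refs=null G G, marked=A C D G H
Mark E: refs=C, marked=A C D E G H
Unmarked (collected): B F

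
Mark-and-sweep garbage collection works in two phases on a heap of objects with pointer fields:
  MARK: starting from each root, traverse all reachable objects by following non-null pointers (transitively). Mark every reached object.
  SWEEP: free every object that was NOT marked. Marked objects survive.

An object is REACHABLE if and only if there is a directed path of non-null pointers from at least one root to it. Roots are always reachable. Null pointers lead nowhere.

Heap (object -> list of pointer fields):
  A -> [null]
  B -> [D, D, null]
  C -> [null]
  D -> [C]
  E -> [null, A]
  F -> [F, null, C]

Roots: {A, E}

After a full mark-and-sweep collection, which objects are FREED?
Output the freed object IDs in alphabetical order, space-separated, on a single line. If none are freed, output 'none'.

Roots: A E
Mark A: refs=null, marked=A
Mark E: refs=null A, marked=A E
Unmarked (collected): B C D F

Answer: B C D F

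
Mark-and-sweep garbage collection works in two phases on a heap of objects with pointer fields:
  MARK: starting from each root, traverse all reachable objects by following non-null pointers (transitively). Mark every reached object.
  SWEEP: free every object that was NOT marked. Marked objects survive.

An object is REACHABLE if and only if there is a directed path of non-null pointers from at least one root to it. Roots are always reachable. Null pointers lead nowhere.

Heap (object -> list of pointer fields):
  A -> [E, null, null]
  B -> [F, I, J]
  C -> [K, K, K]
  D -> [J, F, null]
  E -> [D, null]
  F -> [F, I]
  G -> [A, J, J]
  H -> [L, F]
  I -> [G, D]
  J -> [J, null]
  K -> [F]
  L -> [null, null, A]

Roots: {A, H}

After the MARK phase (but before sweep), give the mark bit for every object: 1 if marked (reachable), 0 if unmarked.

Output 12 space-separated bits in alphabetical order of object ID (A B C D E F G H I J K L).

Roots: A H
Mark A: refs=E null null, marked=A
Mark H: refs=L F, marked=A H
Mark E: refs=D null, marked=A E H
Mark L: refs=null null A, marked=A E H L
Mark F: refs=F I, marked=A E F H L
Mark D: refs=J F null, marked=A D E F H L
Mark I: refs=G D, marked=A D E F H I L
Mark J: refs=J null, marked=A D E F H I J L
Mark G: refs=A J J, marked=A D E F G H I J L
Unmarked (collected): B C K

Answer: 1 0 0 1 1 1 1 1 1 1 0 1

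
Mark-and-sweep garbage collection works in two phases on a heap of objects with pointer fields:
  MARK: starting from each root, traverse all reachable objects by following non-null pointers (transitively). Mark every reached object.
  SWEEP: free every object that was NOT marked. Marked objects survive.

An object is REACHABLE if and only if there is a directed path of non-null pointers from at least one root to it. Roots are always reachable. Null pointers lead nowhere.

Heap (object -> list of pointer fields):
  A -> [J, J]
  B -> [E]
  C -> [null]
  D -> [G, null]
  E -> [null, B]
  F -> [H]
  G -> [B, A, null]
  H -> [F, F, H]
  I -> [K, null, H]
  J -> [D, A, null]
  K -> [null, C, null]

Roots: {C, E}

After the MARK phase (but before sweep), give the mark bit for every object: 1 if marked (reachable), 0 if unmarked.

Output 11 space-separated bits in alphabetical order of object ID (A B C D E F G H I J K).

Answer: 0 1 1 0 1 0 0 0 0 0 0

Derivation:
Roots: C E
Mark C: refs=null, marked=C
Mark E: refs=null B, marked=C E
Mark B: refs=E, marked=B C E
Unmarked (collected): A D F G H I J K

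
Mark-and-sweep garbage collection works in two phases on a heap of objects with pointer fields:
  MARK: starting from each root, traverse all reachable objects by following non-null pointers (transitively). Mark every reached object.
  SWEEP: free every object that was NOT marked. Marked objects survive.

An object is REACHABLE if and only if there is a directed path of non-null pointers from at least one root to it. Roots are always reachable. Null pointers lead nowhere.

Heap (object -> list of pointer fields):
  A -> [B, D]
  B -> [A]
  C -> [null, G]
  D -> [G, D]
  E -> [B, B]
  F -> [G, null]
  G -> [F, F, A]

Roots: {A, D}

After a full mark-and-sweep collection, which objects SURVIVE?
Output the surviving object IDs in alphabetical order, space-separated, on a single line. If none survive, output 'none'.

Answer: A B D F G

Derivation:
Roots: A D
Mark A: refs=B D, marked=A
Mark D: refs=G D, marked=A D
Mark B: refs=A, marked=A B D
Mark G: refs=F F A, marked=A B D G
Mark F: refs=G null, marked=A B D F G
Unmarked (collected): C E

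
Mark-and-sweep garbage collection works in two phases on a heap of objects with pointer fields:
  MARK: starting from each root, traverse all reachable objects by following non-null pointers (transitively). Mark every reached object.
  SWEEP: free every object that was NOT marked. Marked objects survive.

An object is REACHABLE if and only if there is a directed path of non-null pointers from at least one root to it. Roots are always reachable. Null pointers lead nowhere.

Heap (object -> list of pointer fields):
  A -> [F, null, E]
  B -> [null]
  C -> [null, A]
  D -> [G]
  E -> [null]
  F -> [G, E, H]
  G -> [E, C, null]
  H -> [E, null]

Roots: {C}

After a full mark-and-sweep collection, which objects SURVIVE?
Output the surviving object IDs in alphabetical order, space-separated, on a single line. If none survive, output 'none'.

Answer: A C E F G H

Derivation:
Roots: C
Mark C: refs=null A, marked=C
Mark A: refs=F null E, marked=A C
Mark F: refs=G E H, marked=A C F
Mark E: refs=null, marked=A C E F
Mark G: refs=E C null, marked=A C E F G
Mark H: refs=E null, marked=A C E F G H
Unmarked (collected): B D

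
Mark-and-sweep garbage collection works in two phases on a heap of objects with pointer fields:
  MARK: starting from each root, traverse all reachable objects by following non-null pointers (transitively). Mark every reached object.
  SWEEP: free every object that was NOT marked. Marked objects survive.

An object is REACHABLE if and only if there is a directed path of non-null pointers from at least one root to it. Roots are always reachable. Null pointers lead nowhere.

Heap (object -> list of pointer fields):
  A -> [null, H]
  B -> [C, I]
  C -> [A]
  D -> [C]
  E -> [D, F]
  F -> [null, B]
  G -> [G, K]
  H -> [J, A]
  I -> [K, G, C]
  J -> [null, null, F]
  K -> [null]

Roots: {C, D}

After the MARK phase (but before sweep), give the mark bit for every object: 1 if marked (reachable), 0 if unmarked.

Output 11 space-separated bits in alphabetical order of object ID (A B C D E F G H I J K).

Roots: C D
Mark C: refs=A, marked=C
Mark D: refs=C, marked=C D
Mark A: refs=null H, marked=A C D
Mark H: refs=J A, marked=A C D H
Mark J: refs=null null F, marked=A C D H J
Mark F: refs=null B, marked=A C D F H J
Mark B: refs=C I, marked=A B C D F H J
Mark I: refs=K G C, marked=A B C D F H I J
Mark K: refs=null, marked=A B C D F H I J K
Mark G: refs=G K, marked=A B C D F G H I J K
Unmarked (collected): E

Answer: 1 1 1 1 0 1 1 1 1 1 1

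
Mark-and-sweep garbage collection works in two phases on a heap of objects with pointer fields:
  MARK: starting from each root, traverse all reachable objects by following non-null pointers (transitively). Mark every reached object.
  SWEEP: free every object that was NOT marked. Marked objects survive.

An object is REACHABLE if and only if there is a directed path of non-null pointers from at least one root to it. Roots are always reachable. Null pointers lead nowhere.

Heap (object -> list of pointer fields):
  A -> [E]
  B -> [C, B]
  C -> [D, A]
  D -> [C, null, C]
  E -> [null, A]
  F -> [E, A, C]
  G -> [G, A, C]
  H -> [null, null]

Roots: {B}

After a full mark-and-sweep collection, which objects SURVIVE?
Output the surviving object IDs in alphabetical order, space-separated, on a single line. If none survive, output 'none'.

Roots: B
Mark B: refs=C B, marked=B
Mark C: refs=D A, marked=B C
Mark D: refs=C null C, marked=B C D
Mark A: refs=E, marked=A B C D
Mark E: refs=null A, marked=A B C D E
Unmarked (collected): F G H

Answer: A B C D E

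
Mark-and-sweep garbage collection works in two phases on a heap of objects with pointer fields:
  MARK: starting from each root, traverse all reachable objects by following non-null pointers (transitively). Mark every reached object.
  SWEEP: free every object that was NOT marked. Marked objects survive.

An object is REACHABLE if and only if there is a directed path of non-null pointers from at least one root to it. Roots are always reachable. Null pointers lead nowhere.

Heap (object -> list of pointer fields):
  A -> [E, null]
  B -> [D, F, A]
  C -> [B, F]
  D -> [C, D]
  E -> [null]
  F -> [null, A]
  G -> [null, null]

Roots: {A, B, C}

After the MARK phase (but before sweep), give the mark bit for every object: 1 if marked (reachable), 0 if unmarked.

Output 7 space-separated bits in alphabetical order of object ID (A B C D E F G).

Answer: 1 1 1 1 1 1 0

Derivation:
Roots: A B C
Mark A: refs=E null, marked=A
Mark B: refs=D F A, marked=A B
Mark C: refs=B F, marked=A B C
Mark E: refs=null, marked=A B C E
Mark D: refs=C D, marked=A B C D E
Mark F: refs=null A, marked=A B C D E F
Unmarked (collected): G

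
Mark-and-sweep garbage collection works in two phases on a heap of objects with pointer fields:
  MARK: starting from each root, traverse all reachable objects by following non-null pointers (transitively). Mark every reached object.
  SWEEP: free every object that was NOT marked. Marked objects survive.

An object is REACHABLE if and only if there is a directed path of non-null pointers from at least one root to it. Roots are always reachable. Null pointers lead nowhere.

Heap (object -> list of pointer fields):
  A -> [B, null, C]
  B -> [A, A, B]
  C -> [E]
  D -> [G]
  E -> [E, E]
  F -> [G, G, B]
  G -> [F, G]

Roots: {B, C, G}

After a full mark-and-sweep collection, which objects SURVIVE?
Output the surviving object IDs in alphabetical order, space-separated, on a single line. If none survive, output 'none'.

Roots: B C G
Mark B: refs=A A B, marked=B
Mark C: refs=E, marked=B C
Mark G: refs=F G, marked=B C G
Mark A: refs=B null C, marked=A B C G
Mark E: refs=E E, marked=A B C E G
Mark F: refs=G G B, marked=A B C E F G
Unmarked (collected): D

Answer: A B C E F G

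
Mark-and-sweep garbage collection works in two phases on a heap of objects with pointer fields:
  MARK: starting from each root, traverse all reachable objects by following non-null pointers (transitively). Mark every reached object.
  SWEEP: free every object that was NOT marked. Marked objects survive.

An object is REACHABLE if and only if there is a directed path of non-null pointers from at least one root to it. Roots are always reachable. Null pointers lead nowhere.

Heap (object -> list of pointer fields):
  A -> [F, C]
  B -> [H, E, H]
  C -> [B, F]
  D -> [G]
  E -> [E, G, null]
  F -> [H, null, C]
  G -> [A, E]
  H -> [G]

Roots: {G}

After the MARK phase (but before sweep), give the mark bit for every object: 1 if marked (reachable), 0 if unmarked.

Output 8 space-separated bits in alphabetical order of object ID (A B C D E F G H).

Answer: 1 1 1 0 1 1 1 1

Derivation:
Roots: G
Mark G: refs=A E, marked=G
Mark A: refs=F C, marked=A G
Mark E: refs=E G null, marked=A E G
Mark F: refs=H null C, marked=A E F G
Mark C: refs=B F, marked=A C E F G
Mark H: refs=G, marked=A C E F G H
Mark B: refs=H E H, marked=A B C E F G H
Unmarked (collected): D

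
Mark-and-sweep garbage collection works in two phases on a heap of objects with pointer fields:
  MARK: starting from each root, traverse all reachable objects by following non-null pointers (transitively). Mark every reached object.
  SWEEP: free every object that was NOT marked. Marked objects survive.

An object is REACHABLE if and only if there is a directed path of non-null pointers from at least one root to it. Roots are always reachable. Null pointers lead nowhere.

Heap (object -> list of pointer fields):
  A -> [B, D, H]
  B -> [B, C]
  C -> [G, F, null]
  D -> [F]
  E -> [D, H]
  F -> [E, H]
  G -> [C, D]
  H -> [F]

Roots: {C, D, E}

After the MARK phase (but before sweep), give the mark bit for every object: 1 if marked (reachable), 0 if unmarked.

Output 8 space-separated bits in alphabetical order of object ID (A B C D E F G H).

Roots: C D E
Mark C: refs=G F null, marked=C
Mark D: refs=F, marked=C D
Mark E: refs=D H, marked=C D E
Mark G: refs=C D, marked=C D E G
Mark F: refs=E H, marked=C D E F G
Mark H: refs=F, marked=C D E F G H
Unmarked (collected): A B

Answer: 0 0 1 1 1 1 1 1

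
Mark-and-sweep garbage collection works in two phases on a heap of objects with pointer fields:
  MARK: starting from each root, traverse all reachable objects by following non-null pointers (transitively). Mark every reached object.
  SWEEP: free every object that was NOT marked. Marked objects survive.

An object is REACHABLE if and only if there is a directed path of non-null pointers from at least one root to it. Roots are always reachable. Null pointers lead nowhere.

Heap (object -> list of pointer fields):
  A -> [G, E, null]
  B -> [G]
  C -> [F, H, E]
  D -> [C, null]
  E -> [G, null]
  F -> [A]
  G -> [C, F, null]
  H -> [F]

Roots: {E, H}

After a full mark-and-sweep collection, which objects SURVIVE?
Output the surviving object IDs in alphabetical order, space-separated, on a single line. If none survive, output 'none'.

Answer: A C E F G H

Derivation:
Roots: E H
Mark E: refs=G null, marked=E
Mark H: refs=F, marked=E H
Mark G: refs=C F null, marked=E G H
Mark F: refs=A, marked=E F G H
Mark C: refs=F H E, marked=C E F G H
Mark A: refs=G E null, marked=A C E F G H
Unmarked (collected): B D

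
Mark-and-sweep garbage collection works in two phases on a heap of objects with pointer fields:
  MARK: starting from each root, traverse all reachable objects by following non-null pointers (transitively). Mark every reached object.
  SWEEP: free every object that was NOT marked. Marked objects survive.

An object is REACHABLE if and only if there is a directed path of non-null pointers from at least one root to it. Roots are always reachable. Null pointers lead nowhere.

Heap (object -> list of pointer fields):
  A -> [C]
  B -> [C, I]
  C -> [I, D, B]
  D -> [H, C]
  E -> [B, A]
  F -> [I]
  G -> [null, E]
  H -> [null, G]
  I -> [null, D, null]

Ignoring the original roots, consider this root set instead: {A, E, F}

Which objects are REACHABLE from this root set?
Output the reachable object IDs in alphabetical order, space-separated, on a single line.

Roots: A E F
Mark A: refs=C, marked=A
Mark E: refs=B A, marked=A E
Mark F: refs=I, marked=A E F
Mark C: refs=I D B, marked=A C E F
Mark B: refs=C I, marked=A B C E F
Mark I: refs=null D null, marked=A B C E F I
Mark D: refs=H C, marked=A B C D E F I
Mark H: refs=null G, marked=A B C D E F H I
Mark G: refs=null E, marked=A B C D E F G H I
Unmarked (collected): (none)

Answer: A B C D E F G H I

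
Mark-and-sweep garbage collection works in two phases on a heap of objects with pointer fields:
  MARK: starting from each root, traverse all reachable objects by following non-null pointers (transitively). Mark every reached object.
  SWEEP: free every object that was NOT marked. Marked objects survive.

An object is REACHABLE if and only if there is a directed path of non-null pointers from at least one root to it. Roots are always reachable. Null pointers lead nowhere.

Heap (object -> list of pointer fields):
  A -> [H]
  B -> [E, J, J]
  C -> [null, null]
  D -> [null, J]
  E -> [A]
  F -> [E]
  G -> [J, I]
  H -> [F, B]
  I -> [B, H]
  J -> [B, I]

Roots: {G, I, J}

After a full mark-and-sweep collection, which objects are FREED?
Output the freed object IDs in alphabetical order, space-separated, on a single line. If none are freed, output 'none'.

Roots: G I J
Mark G: refs=J I, marked=G
Mark I: refs=B H, marked=G I
Mark J: refs=B I, marked=G I J
Mark B: refs=E J J, marked=B G I J
Mark H: refs=F B, marked=B G H I J
Mark E: refs=A, marked=B E G H I J
Mark F: refs=E, marked=B E F G H I J
Mark A: refs=H, marked=A B E F G H I J
Unmarked (collected): C D

Answer: C D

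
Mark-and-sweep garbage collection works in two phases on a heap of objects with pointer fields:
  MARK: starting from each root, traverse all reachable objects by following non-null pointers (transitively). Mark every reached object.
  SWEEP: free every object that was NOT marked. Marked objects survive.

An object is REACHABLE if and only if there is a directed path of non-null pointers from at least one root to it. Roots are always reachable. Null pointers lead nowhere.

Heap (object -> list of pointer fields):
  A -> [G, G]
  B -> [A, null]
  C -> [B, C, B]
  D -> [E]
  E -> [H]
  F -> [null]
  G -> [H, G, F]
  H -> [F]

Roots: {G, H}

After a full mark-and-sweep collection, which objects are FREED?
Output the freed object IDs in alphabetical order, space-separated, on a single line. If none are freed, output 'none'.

Roots: G H
Mark G: refs=H G F, marked=G
Mark H: refs=F, marked=G H
Mark F: refs=null, marked=F G H
Unmarked (collected): A B C D E

Answer: A B C D E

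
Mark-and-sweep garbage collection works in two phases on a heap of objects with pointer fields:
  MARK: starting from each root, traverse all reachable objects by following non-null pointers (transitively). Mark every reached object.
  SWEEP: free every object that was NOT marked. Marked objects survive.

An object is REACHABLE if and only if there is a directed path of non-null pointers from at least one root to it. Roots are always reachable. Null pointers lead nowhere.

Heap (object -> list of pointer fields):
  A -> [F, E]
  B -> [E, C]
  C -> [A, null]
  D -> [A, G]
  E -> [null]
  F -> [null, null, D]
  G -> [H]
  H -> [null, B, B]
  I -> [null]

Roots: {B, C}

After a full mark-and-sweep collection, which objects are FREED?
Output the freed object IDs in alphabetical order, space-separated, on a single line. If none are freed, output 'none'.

Answer: I

Derivation:
Roots: B C
Mark B: refs=E C, marked=B
Mark C: refs=A null, marked=B C
Mark E: refs=null, marked=B C E
Mark A: refs=F E, marked=A B C E
Mark F: refs=null null D, marked=A B C E F
Mark D: refs=A G, marked=A B C D E F
Mark G: refs=H, marked=A B C D E F G
Mark H: refs=null B B, marked=A B C D E F G H
Unmarked (collected): I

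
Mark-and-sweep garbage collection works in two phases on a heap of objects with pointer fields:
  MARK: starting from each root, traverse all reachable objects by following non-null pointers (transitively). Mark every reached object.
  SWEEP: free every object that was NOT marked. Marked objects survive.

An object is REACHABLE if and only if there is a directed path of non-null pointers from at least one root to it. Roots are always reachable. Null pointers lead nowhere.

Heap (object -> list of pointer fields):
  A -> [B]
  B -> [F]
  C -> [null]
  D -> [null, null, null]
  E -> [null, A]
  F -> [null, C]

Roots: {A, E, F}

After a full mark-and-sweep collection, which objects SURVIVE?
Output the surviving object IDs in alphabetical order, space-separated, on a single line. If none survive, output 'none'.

Answer: A B C E F

Derivation:
Roots: A E F
Mark A: refs=B, marked=A
Mark E: refs=null A, marked=A E
Mark F: refs=null C, marked=A E F
Mark B: refs=F, marked=A B E F
Mark C: refs=null, marked=A B C E F
Unmarked (collected): D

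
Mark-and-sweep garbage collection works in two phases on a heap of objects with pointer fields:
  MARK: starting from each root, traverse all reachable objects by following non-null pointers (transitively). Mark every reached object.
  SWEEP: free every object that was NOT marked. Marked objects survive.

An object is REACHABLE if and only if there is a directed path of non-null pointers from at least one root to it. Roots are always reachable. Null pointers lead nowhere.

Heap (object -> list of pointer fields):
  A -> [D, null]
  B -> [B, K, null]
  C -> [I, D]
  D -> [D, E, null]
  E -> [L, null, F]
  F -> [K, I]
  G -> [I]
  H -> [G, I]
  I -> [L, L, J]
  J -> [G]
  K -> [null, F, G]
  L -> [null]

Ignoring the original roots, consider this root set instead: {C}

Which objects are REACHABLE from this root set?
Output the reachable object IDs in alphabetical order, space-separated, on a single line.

Roots: C
Mark C: refs=I D, marked=C
Mark I: refs=L L J, marked=C I
Mark D: refs=D E null, marked=C D I
Mark L: refs=null, marked=C D I L
Mark J: refs=G, marked=C D I J L
Mark E: refs=L null F, marked=C D E I J L
Mark G: refs=I, marked=C D E G I J L
Mark F: refs=K I, marked=C D E F G I J L
Mark K: refs=null F G, marked=C D E F G I J K L
Unmarked (collected): A B H

Answer: C D E F G I J K L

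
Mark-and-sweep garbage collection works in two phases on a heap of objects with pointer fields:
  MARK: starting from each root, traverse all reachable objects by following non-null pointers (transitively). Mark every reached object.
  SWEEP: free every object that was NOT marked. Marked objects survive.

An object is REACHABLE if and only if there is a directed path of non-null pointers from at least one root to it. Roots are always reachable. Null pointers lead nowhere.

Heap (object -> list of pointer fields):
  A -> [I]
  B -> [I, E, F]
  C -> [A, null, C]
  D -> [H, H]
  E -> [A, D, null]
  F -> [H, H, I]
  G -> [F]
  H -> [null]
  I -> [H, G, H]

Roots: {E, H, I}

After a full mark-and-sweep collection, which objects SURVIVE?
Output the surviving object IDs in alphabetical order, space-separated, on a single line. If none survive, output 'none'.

Roots: E H I
Mark E: refs=A D null, marked=E
Mark H: refs=null, marked=E H
Mark I: refs=H G H, marked=E H I
Mark A: refs=I, marked=A E H I
Mark D: refs=H H, marked=A D E H I
Mark G: refs=F, marked=A D E G H I
Mark F: refs=H H I, marked=A D E F G H I
Unmarked (collected): B C

Answer: A D E F G H I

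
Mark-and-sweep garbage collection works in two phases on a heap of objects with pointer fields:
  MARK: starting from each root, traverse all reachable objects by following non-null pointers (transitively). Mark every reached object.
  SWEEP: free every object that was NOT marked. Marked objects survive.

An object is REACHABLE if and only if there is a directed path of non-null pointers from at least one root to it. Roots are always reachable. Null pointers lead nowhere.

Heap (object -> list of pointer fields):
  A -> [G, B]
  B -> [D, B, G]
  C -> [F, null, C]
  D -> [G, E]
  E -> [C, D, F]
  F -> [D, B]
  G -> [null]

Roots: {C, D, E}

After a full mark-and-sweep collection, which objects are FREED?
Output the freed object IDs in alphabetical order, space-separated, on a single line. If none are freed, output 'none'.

Roots: C D E
Mark C: refs=F null C, marked=C
Mark D: refs=G E, marked=C D
Mark E: refs=C D F, marked=C D E
Mark F: refs=D B, marked=C D E F
Mark G: refs=null, marked=C D E F G
Mark B: refs=D B G, marked=B C D E F G
Unmarked (collected): A

Answer: A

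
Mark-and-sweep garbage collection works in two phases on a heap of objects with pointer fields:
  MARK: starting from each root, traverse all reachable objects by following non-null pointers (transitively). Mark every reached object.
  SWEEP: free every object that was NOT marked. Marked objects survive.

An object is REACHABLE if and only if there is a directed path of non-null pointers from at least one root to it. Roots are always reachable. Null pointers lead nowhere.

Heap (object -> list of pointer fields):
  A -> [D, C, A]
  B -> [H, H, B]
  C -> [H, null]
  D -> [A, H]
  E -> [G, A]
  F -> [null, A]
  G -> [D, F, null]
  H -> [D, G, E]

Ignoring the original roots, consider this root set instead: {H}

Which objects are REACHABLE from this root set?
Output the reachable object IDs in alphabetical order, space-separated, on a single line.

Answer: A C D E F G H

Derivation:
Roots: H
Mark H: refs=D G E, marked=H
Mark D: refs=A H, marked=D H
Mark G: refs=D F null, marked=D G H
Mark E: refs=G A, marked=D E G H
Mark A: refs=D C A, marked=A D E G H
Mark F: refs=null A, marked=A D E F G H
Mark C: refs=H null, marked=A C D E F G H
Unmarked (collected): B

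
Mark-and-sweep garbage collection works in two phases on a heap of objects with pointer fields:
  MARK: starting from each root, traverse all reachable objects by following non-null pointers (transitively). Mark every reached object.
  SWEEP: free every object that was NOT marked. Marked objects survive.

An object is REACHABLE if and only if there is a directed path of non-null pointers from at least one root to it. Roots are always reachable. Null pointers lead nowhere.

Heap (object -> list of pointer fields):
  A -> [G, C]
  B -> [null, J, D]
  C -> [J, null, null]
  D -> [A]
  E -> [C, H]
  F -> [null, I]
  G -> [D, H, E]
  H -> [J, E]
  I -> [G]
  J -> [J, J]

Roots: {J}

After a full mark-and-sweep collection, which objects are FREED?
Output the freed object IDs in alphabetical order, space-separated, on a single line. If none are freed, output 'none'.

Roots: J
Mark J: refs=J J, marked=J
Unmarked (collected): A B C D E F G H I

Answer: A B C D E F G H I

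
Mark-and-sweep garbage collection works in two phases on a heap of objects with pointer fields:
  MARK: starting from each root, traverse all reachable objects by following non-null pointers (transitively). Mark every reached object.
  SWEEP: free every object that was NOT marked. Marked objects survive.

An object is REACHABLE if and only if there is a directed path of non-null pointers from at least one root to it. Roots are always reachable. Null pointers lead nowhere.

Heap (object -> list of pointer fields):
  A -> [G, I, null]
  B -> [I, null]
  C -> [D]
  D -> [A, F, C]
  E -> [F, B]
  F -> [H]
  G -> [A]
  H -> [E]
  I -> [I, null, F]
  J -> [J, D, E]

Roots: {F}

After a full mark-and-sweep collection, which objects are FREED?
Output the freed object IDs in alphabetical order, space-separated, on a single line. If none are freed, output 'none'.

Answer: A C D G J

Derivation:
Roots: F
Mark F: refs=H, marked=F
Mark H: refs=E, marked=F H
Mark E: refs=F B, marked=E F H
Mark B: refs=I null, marked=B E F H
Mark I: refs=I null F, marked=B E F H I
Unmarked (collected): A C D G J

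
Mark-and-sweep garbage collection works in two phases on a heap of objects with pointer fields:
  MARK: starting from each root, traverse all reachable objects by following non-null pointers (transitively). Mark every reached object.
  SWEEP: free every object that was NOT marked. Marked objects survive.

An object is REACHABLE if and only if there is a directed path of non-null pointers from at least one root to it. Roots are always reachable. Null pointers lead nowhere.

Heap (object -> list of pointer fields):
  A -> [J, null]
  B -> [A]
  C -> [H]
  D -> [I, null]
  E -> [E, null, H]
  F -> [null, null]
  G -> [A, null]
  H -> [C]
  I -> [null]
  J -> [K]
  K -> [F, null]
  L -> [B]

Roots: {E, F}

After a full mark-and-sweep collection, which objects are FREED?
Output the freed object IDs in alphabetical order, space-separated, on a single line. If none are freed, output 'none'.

Answer: A B D G I J K L

Derivation:
Roots: E F
Mark E: refs=E null H, marked=E
Mark F: refs=null null, marked=E F
Mark H: refs=C, marked=E F H
Mark C: refs=H, marked=C E F H
Unmarked (collected): A B D G I J K L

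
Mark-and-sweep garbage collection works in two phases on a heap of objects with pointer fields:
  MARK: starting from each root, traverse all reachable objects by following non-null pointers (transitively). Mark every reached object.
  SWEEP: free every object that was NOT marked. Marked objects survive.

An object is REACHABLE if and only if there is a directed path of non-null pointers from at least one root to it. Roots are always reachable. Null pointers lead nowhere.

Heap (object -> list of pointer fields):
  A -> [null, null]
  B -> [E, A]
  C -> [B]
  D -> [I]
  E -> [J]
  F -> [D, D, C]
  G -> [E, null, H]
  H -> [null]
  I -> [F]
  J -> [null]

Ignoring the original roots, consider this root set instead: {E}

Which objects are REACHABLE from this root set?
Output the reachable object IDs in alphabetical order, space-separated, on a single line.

Roots: E
Mark E: refs=J, marked=E
Mark J: refs=null, marked=E J
Unmarked (collected): A B C D F G H I

Answer: E J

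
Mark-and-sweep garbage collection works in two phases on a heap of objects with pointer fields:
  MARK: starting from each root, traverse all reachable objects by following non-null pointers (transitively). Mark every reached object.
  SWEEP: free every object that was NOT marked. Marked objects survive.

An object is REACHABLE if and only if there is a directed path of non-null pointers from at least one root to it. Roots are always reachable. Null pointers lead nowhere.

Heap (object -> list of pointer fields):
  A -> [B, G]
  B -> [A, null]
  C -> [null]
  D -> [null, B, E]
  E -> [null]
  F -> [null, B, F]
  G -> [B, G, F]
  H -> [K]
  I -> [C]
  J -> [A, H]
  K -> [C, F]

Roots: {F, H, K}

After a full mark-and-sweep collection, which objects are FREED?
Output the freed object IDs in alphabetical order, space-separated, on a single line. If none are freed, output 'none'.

Answer: D E I J

Derivation:
Roots: F H K
Mark F: refs=null B F, marked=F
Mark H: refs=K, marked=F H
Mark K: refs=C F, marked=F H K
Mark B: refs=A null, marked=B F H K
Mark C: refs=null, marked=B C F H K
Mark A: refs=B G, marked=A B C F H K
Mark G: refs=B G F, marked=A B C F G H K
Unmarked (collected): D E I J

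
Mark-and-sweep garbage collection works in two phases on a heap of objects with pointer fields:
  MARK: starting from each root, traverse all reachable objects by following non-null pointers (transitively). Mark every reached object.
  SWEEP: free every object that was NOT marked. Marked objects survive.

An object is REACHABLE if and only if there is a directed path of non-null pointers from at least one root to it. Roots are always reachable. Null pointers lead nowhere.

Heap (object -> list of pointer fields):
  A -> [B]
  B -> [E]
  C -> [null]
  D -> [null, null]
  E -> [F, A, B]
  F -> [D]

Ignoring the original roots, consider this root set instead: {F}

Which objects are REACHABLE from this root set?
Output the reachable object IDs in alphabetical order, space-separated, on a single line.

Answer: D F

Derivation:
Roots: F
Mark F: refs=D, marked=F
Mark D: refs=null null, marked=D F
Unmarked (collected): A B C E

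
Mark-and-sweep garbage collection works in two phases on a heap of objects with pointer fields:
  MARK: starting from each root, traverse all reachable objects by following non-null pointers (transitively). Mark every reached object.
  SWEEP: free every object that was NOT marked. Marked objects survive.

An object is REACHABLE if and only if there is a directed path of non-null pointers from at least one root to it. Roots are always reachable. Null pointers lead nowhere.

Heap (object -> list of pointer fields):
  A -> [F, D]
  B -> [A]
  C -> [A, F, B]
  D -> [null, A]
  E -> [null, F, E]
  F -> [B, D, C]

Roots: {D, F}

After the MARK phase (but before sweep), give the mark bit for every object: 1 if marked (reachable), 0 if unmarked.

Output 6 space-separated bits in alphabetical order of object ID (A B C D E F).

Answer: 1 1 1 1 0 1

Derivation:
Roots: D F
Mark D: refs=null A, marked=D
Mark F: refs=B D C, marked=D F
Mark A: refs=F D, marked=A D F
Mark B: refs=A, marked=A B D F
Mark C: refs=A F B, marked=A B C D F
Unmarked (collected): E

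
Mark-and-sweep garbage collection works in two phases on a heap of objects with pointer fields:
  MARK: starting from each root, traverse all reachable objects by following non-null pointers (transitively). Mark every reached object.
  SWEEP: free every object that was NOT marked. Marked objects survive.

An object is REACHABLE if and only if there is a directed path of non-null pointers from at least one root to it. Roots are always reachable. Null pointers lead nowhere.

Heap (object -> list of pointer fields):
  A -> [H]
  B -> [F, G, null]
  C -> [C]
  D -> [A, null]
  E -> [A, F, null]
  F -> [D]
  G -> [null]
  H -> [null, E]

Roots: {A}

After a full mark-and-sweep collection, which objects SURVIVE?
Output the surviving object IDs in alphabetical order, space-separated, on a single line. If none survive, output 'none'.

Answer: A D E F H

Derivation:
Roots: A
Mark A: refs=H, marked=A
Mark H: refs=null E, marked=A H
Mark E: refs=A F null, marked=A E H
Mark F: refs=D, marked=A E F H
Mark D: refs=A null, marked=A D E F H
Unmarked (collected): B C G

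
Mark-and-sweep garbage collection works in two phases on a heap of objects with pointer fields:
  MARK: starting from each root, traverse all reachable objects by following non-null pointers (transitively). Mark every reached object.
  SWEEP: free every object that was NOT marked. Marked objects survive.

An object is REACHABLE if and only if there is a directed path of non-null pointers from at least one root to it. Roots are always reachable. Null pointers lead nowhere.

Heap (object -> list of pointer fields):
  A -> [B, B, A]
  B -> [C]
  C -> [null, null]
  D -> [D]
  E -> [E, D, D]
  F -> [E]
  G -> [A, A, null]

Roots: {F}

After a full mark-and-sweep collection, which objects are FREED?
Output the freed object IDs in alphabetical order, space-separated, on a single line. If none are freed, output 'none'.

Roots: F
Mark F: refs=E, marked=F
Mark E: refs=E D D, marked=E F
Mark D: refs=D, marked=D E F
Unmarked (collected): A B C G

Answer: A B C G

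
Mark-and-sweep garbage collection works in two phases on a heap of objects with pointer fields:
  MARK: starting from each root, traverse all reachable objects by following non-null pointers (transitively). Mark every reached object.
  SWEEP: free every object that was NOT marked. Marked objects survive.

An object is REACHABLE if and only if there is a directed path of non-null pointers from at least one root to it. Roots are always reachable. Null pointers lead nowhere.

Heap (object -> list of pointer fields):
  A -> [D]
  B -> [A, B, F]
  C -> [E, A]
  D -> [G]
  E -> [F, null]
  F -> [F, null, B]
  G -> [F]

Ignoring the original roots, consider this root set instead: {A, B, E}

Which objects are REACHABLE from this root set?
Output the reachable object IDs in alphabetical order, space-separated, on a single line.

Answer: A B D E F G

Derivation:
Roots: A B E
Mark A: refs=D, marked=A
Mark B: refs=A B F, marked=A B
Mark E: refs=F null, marked=A B E
Mark D: refs=G, marked=A B D E
Mark F: refs=F null B, marked=A B D E F
Mark G: refs=F, marked=A B D E F G
Unmarked (collected): C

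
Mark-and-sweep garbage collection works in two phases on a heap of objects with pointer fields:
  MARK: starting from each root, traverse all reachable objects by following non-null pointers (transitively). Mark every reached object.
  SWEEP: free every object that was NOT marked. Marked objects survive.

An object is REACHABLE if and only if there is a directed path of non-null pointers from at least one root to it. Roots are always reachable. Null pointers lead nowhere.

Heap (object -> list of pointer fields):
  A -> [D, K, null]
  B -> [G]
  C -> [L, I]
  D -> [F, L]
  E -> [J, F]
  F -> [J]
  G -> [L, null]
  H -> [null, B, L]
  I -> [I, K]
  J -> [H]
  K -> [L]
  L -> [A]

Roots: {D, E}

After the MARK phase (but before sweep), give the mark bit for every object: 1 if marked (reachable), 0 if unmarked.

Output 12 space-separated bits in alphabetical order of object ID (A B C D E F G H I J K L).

Answer: 1 1 0 1 1 1 1 1 0 1 1 1

Derivation:
Roots: D E
Mark D: refs=F L, marked=D
Mark E: refs=J F, marked=D E
Mark F: refs=J, marked=D E F
Mark L: refs=A, marked=D E F L
Mark J: refs=H, marked=D E F J L
Mark A: refs=D K null, marked=A D E F J L
Mark H: refs=null B L, marked=A D E F H J L
Mark K: refs=L, marked=A D E F H J K L
Mark B: refs=G, marked=A B D E F H J K L
Mark G: refs=L null, marked=A B D E F G H J K L
Unmarked (collected): C I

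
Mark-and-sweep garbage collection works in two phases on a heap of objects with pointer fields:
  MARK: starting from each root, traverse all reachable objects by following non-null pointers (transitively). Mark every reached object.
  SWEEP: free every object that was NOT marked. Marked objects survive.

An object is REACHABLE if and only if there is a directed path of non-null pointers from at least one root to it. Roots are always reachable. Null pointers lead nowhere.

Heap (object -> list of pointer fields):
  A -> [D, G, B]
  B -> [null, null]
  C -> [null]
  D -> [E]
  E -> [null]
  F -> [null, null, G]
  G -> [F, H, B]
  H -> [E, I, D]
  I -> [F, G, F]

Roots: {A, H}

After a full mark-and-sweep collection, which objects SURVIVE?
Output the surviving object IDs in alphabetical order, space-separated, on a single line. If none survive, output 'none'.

Roots: A H
Mark A: refs=D G B, marked=A
Mark H: refs=E I D, marked=A H
Mark D: refs=E, marked=A D H
Mark G: refs=F H B, marked=A D G H
Mark B: refs=null null, marked=A B D G H
Mark E: refs=null, marked=A B D E G H
Mark I: refs=F G F, marked=A B D E G H I
Mark F: refs=null null G, marked=A B D E F G H I
Unmarked (collected): C

Answer: A B D E F G H I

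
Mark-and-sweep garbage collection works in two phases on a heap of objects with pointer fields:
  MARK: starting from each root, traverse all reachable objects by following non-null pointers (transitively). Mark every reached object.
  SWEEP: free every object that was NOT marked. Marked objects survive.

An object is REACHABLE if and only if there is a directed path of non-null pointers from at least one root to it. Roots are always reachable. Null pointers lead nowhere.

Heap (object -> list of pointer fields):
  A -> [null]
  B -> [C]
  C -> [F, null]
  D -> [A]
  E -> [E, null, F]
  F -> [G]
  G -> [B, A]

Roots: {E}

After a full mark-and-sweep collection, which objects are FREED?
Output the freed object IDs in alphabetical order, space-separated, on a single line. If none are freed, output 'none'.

Answer: D

Derivation:
Roots: E
Mark E: refs=E null F, marked=E
Mark F: refs=G, marked=E F
Mark G: refs=B A, marked=E F G
Mark B: refs=C, marked=B E F G
Mark A: refs=null, marked=A B E F G
Mark C: refs=F null, marked=A B C E F G
Unmarked (collected): D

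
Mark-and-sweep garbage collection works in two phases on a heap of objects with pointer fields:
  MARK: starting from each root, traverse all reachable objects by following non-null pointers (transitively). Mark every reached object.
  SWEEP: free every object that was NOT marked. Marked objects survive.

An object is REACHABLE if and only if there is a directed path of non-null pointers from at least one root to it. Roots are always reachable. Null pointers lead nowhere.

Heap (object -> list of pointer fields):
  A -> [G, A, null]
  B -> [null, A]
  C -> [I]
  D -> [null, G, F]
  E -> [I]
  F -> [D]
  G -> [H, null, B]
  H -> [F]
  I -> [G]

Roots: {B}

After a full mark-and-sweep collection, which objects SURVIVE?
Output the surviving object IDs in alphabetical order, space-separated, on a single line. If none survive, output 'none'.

Answer: A B D F G H

Derivation:
Roots: B
Mark B: refs=null A, marked=B
Mark A: refs=G A null, marked=A B
Mark G: refs=H null B, marked=A B G
Mark H: refs=F, marked=A B G H
Mark F: refs=D, marked=A B F G H
Mark D: refs=null G F, marked=A B D F G H
Unmarked (collected): C E I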